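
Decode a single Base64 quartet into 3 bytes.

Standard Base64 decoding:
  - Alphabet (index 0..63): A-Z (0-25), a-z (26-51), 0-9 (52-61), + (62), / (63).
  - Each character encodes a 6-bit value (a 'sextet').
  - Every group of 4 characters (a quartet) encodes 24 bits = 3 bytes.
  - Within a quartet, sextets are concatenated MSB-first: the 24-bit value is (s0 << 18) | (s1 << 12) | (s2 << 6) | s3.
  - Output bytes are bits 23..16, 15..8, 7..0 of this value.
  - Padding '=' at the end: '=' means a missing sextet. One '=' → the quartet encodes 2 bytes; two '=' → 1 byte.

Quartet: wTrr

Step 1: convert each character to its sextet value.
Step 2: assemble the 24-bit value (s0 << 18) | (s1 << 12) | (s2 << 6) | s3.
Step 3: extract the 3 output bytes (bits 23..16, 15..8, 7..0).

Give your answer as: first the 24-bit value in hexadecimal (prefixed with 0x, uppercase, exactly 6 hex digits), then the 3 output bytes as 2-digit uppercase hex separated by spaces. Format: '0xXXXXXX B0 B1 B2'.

Answer: 0xC13AEB C1 3A EB

Derivation:
Sextets: w=48, T=19, r=43, r=43
24-bit: (48<<18) | (19<<12) | (43<<6) | 43
      = 0xC00000 | 0x013000 | 0x000AC0 | 0x00002B
      = 0xC13AEB
Bytes: (v>>16)&0xFF=C1, (v>>8)&0xFF=3A, v&0xFF=EB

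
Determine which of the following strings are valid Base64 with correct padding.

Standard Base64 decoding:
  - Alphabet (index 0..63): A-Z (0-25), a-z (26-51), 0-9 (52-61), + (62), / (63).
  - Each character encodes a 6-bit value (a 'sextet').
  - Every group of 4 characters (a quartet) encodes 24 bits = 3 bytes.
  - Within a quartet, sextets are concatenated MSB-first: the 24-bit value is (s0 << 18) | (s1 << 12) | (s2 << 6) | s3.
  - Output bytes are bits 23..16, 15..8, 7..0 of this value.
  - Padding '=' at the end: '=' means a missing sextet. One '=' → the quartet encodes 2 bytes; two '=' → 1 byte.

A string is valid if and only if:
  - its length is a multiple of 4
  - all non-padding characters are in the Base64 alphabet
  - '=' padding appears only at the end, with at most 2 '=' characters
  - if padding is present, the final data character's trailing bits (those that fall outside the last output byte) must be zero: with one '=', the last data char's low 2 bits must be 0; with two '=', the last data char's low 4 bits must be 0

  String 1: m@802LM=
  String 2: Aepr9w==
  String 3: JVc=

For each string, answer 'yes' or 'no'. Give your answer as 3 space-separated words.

String 1: 'm@802LM=' → invalid (bad char(s): ['@'])
String 2: 'Aepr9w==' → valid
String 3: 'JVc=' → valid

Answer: no yes yes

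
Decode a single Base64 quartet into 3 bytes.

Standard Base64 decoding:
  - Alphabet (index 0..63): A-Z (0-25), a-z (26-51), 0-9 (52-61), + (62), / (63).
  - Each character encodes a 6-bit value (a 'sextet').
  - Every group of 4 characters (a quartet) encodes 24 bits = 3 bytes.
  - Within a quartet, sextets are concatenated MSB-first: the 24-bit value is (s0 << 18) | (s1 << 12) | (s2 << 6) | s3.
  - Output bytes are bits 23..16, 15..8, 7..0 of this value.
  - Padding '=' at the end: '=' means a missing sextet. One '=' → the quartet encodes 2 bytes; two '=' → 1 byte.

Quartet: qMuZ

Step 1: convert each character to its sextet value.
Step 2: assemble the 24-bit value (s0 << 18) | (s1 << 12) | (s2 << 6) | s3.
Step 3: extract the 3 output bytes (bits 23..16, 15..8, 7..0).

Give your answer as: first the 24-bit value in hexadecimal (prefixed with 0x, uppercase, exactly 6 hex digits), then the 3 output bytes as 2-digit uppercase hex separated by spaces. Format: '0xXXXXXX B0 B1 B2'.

Answer: 0xA8CB99 A8 CB 99

Derivation:
Sextets: q=42, M=12, u=46, Z=25
24-bit: (42<<18) | (12<<12) | (46<<6) | 25
      = 0xA80000 | 0x00C000 | 0x000B80 | 0x000019
      = 0xA8CB99
Bytes: (v>>16)&0xFF=A8, (v>>8)&0xFF=CB, v&0xFF=99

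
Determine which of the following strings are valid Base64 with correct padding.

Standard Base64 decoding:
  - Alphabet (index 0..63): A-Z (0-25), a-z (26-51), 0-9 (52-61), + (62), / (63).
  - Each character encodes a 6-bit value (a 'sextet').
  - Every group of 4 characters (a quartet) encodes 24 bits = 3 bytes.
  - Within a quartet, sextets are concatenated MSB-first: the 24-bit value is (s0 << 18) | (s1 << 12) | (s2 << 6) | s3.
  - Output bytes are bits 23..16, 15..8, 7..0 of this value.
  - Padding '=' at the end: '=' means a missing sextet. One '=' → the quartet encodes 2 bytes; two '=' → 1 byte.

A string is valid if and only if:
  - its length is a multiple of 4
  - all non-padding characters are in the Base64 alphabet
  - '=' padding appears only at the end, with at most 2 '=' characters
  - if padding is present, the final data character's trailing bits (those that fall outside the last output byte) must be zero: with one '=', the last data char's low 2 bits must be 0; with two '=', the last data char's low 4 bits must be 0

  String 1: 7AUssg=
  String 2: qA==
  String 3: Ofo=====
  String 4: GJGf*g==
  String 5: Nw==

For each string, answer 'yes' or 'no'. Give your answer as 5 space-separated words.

String 1: '7AUssg=' → invalid (len=7 not mult of 4)
String 2: 'qA==' → valid
String 3: 'Ofo=====' → invalid (5 pad chars (max 2))
String 4: 'GJGf*g==' → invalid (bad char(s): ['*'])
String 5: 'Nw==' → valid

Answer: no yes no no yes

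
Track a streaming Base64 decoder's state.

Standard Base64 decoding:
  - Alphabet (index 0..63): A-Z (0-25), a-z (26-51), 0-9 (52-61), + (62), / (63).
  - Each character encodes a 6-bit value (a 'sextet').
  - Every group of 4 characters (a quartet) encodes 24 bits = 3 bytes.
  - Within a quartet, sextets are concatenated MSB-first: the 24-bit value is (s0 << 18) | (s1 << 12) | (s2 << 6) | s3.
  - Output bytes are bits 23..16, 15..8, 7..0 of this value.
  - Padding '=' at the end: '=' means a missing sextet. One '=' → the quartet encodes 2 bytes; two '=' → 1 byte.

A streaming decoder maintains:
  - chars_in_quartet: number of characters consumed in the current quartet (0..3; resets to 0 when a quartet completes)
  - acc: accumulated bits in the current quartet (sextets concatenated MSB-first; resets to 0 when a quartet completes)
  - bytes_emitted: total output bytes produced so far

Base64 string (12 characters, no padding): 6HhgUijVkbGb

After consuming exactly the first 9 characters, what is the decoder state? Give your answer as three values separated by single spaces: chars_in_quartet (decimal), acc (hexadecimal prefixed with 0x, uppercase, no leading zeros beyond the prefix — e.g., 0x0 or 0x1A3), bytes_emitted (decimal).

After char 0 ('6'=58): chars_in_quartet=1 acc=0x3A bytes_emitted=0
After char 1 ('H'=7): chars_in_quartet=2 acc=0xE87 bytes_emitted=0
After char 2 ('h'=33): chars_in_quartet=3 acc=0x3A1E1 bytes_emitted=0
After char 3 ('g'=32): chars_in_quartet=4 acc=0xE87860 -> emit E8 78 60, reset; bytes_emitted=3
After char 4 ('U'=20): chars_in_quartet=1 acc=0x14 bytes_emitted=3
After char 5 ('i'=34): chars_in_quartet=2 acc=0x522 bytes_emitted=3
After char 6 ('j'=35): chars_in_quartet=3 acc=0x148A3 bytes_emitted=3
After char 7 ('V'=21): chars_in_quartet=4 acc=0x5228D5 -> emit 52 28 D5, reset; bytes_emitted=6
After char 8 ('k'=36): chars_in_quartet=1 acc=0x24 bytes_emitted=6

Answer: 1 0x24 6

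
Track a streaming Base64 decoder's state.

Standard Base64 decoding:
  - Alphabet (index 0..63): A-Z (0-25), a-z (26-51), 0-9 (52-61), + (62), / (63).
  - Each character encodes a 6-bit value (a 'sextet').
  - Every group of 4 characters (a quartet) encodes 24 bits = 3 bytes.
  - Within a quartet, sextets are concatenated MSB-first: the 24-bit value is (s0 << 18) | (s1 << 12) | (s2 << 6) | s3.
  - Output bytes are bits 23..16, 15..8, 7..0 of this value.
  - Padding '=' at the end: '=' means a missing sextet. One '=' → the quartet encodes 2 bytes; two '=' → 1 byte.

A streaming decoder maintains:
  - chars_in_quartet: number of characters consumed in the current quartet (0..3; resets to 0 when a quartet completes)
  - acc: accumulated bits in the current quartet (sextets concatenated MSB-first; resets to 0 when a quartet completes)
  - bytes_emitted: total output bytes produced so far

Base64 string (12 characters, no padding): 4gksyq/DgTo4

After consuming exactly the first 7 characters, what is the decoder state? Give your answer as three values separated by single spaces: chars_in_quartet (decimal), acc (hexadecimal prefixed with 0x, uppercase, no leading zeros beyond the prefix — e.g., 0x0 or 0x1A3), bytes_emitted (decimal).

Answer: 3 0x32ABF 3

Derivation:
After char 0 ('4'=56): chars_in_quartet=1 acc=0x38 bytes_emitted=0
After char 1 ('g'=32): chars_in_quartet=2 acc=0xE20 bytes_emitted=0
After char 2 ('k'=36): chars_in_quartet=3 acc=0x38824 bytes_emitted=0
After char 3 ('s'=44): chars_in_quartet=4 acc=0xE2092C -> emit E2 09 2C, reset; bytes_emitted=3
After char 4 ('y'=50): chars_in_quartet=1 acc=0x32 bytes_emitted=3
After char 5 ('q'=42): chars_in_quartet=2 acc=0xCAA bytes_emitted=3
After char 6 ('/'=63): chars_in_quartet=3 acc=0x32ABF bytes_emitted=3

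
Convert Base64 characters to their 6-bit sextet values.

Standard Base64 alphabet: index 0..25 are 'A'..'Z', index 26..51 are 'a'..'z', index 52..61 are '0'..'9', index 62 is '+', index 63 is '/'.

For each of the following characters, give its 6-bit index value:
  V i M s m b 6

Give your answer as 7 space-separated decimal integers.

'V': A..Z range, ord('V') − ord('A') = 21
'i': a..z range, 26 + ord('i') − ord('a') = 34
'M': A..Z range, ord('M') − ord('A') = 12
's': a..z range, 26 + ord('s') − ord('a') = 44
'm': a..z range, 26 + ord('m') − ord('a') = 38
'b': a..z range, 26 + ord('b') − ord('a') = 27
'6': 0..9 range, 52 + ord('6') − ord('0') = 58

Answer: 21 34 12 44 38 27 58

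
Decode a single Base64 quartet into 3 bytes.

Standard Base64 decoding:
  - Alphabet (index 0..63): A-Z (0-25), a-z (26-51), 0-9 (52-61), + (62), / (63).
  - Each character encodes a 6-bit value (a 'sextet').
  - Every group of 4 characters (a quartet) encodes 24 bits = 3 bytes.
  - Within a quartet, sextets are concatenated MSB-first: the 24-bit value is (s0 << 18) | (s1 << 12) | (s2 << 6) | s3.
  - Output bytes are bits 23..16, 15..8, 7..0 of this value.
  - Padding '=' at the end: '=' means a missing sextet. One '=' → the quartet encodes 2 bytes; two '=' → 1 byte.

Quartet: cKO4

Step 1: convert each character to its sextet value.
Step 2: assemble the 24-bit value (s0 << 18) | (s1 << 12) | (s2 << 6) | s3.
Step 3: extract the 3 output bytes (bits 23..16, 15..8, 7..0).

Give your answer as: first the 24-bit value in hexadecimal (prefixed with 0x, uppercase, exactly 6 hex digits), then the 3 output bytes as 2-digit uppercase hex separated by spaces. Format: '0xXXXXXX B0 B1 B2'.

Answer: 0x70A3B8 70 A3 B8

Derivation:
Sextets: c=28, K=10, O=14, 4=56
24-bit: (28<<18) | (10<<12) | (14<<6) | 56
      = 0x700000 | 0x00A000 | 0x000380 | 0x000038
      = 0x70A3B8
Bytes: (v>>16)&0xFF=70, (v>>8)&0xFF=A3, v&0xFF=B8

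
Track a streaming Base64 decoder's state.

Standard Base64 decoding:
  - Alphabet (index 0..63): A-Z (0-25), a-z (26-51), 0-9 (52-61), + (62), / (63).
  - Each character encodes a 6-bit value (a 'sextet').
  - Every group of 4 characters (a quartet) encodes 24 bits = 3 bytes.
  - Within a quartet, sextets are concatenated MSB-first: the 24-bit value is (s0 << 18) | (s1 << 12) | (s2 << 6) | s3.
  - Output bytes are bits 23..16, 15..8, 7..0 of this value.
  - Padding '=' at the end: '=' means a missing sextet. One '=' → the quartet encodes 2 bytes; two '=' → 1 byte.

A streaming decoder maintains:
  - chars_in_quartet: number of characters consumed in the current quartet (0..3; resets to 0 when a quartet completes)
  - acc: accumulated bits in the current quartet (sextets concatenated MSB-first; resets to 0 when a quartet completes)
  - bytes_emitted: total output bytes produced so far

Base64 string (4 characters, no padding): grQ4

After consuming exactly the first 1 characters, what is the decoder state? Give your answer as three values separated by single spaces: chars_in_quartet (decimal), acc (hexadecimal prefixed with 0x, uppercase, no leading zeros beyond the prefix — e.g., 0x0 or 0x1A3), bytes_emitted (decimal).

Answer: 1 0x20 0

Derivation:
After char 0 ('g'=32): chars_in_quartet=1 acc=0x20 bytes_emitted=0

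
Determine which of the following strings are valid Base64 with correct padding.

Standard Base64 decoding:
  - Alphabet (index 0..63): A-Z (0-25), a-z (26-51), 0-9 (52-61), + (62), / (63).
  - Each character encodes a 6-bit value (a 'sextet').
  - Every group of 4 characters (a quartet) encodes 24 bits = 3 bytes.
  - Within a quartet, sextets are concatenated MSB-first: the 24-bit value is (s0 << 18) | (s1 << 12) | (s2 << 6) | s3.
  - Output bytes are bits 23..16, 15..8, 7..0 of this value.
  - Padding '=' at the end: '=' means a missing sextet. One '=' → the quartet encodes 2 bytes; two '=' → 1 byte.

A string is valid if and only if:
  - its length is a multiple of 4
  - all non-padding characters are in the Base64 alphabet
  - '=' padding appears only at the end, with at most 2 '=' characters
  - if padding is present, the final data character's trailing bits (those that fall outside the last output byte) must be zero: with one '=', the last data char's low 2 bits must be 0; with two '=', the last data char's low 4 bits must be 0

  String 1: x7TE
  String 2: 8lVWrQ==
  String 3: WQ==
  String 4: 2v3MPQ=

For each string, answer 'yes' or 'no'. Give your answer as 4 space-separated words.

String 1: 'x7TE' → valid
String 2: '8lVWrQ==' → valid
String 3: 'WQ==' → valid
String 4: '2v3MPQ=' → invalid (len=7 not mult of 4)

Answer: yes yes yes no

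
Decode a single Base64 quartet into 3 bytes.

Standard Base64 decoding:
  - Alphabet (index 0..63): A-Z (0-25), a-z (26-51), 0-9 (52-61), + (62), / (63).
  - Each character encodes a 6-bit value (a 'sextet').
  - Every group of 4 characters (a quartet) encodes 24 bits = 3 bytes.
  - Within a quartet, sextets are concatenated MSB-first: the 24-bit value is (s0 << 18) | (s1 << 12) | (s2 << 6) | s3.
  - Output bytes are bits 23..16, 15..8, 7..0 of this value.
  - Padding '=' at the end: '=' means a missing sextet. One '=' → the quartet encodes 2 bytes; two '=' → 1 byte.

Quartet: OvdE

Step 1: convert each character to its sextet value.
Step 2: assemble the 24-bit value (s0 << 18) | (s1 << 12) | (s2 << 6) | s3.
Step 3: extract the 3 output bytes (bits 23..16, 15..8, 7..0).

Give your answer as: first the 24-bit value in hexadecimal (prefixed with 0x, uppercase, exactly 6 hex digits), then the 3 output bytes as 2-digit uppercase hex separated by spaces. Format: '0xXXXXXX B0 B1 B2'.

Sextets: O=14, v=47, d=29, E=4
24-bit: (14<<18) | (47<<12) | (29<<6) | 4
      = 0x380000 | 0x02F000 | 0x000740 | 0x000004
      = 0x3AF744
Bytes: (v>>16)&0xFF=3A, (v>>8)&0xFF=F7, v&0xFF=44

Answer: 0x3AF744 3A F7 44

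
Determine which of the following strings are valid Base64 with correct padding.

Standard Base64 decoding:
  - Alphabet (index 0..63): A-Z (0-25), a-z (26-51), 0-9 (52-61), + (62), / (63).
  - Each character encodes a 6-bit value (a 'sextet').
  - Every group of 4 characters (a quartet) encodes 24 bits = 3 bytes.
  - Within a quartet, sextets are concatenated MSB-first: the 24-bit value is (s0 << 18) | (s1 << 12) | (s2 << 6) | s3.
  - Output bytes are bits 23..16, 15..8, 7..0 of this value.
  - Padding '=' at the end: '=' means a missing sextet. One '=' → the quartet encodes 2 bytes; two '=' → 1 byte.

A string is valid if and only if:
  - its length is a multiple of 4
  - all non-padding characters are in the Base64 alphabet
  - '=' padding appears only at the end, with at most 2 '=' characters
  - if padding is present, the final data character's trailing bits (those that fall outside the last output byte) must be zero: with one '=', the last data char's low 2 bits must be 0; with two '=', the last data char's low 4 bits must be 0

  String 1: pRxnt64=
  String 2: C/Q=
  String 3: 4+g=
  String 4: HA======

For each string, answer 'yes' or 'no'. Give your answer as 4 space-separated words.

Answer: yes yes yes no

Derivation:
String 1: 'pRxnt64=' → valid
String 2: 'C/Q=' → valid
String 3: '4+g=' → valid
String 4: 'HA======' → invalid (6 pad chars (max 2))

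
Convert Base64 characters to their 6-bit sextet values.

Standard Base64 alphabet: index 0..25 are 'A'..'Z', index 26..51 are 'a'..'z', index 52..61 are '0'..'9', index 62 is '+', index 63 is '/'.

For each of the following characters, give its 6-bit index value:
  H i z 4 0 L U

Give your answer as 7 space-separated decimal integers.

'H': A..Z range, ord('H') − ord('A') = 7
'i': a..z range, 26 + ord('i') − ord('a') = 34
'z': a..z range, 26 + ord('z') − ord('a') = 51
'4': 0..9 range, 52 + ord('4') − ord('0') = 56
'0': 0..9 range, 52 + ord('0') − ord('0') = 52
'L': A..Z range, ord('L') − ord('A') = 11
'U': A..Z range, ord('U') − ord('A') = 20

Answer: 7 34 51 56 52 11 20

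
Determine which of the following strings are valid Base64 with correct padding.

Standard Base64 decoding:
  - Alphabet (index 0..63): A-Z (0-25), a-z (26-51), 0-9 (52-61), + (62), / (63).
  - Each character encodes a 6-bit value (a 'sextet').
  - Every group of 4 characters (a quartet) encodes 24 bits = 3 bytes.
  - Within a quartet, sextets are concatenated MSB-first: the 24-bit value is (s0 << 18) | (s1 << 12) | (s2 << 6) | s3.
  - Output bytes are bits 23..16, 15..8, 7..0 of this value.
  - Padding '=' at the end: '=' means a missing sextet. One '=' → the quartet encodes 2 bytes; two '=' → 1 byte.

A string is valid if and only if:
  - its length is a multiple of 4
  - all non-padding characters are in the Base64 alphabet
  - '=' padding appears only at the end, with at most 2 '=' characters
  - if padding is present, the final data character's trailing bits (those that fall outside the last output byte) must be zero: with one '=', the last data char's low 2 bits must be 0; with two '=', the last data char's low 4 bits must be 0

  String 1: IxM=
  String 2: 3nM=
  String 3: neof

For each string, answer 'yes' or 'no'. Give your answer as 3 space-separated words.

String 1: 'IxM=' → valid
String 2: '3nM=' → valid
String 3: 'neof' → valid

Answer: yes yes yes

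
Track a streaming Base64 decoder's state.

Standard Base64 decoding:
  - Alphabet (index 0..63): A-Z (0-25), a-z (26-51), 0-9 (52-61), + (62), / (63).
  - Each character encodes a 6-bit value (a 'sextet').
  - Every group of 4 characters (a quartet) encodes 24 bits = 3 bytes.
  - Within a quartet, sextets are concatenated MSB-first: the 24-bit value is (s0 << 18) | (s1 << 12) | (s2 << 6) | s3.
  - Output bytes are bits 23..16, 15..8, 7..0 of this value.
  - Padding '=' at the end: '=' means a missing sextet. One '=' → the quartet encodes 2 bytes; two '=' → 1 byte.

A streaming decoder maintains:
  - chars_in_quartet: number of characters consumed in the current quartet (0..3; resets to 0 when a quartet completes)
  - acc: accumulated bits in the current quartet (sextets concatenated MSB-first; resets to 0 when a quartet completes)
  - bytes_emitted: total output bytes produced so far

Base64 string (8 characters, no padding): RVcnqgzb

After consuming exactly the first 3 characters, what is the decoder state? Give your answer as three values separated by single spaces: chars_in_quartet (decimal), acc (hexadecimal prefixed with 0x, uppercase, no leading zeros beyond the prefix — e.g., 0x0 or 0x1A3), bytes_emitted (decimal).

Answer: 3 0x1155C 0

Derivation:
After char 0 ('R'=17): chars_in_quartet=1 acc=0x11 bytes_emitted=0
After char 1 ('V'=21): chars_in_quartet=2 acc=0x455 bytes_emitted=0
After char 2 ('c'=28): chars_in_quartet=3 acc=0x1155C bytes_emitted=0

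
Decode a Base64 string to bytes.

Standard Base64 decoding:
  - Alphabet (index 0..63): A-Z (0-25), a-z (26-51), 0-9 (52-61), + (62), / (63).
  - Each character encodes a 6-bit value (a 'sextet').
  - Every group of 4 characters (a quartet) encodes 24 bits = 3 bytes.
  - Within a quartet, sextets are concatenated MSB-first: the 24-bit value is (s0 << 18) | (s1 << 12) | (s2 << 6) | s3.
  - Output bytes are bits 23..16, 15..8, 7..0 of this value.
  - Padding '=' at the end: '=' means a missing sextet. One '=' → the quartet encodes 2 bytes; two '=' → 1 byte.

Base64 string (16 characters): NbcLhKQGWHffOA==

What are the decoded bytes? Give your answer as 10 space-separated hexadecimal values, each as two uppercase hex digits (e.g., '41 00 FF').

After char 0 ('N'=13): chars_in_quartet=1 acc=0xD bytes_emitted=0
After char 1 ('b'=27): chars_in_quartet=2 acc=0x35B bytes_emitted=0
After char 2 ('c'=28): chars_in_quartet=3 acc=0xD6DC bytes_emitted=0
After char 3 ('L'=11): chars_in_quartet=4 acc=0x35B70B -> emit 35 B7 0B, reset; bytes_emitted=3
After char 4 ('h'=33): chars_in_quartet=1 acc=0x21 bytes_emitted=3
After char 5 ('K'=10): chars_in_quartet=2 acc=0x84A bytes_emitted=3
After char 6 ('Q'=16): chars_in_quartet=3 acc=0x21290 bytes_emitted=3
After char 7 ('G'=6): chars_in_quartet=4 acc=0x84A406 -> emit 84 A4 06, reset; bytes_emitted=6
After char 8 ('W'=22): chars_in_quartet=1 acc=0x16 bytes_emitted=6
After char 9 ('H'=7): chars_in_quartet=2 acc=0x587 bytes_emitted=6
After char 10 ('f'=31): chars_in_quartet=3 acc=0x161DF bytes_emitted=6
After char 11 ('f'=31): chars_in_quartet=4 acc=0x5877DF -> emit 58 77 DF, reset; bytes_emitted=9
After char 12 ('O'=14): chars_in_quartet=1 acc=0xE bytes_emitted=9
After char 13 ('A'=0): chars_in_quartet=2 acc=0x380 bytes_emitted=9
Padding '==': partial quartet acc=0x380 -> emit 38; bytes_emitted=10

Answer: 35 B7 0B 84 A4 06 58 77 DF 38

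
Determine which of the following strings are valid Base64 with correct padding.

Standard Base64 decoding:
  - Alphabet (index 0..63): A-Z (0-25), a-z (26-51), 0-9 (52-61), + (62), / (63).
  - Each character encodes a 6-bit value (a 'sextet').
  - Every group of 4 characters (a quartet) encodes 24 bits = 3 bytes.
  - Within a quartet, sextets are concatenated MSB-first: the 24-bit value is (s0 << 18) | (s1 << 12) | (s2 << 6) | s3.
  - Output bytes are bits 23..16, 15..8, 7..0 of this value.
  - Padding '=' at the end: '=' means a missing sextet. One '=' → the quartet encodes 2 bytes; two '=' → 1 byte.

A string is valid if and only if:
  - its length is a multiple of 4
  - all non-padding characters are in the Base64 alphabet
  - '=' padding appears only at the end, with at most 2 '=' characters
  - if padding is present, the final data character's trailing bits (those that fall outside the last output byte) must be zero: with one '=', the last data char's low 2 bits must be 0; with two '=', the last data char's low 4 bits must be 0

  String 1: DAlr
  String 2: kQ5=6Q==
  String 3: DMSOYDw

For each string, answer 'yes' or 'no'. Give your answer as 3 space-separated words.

String 1: 'DAlr' → valid
String 2: 'kQ5=6Q==' → invalid (bad char(s): ['=']; '=' in middle)
String 3: 'DMSOYDw' → invalid (len=7 not mult of 4)

Answer: yes no no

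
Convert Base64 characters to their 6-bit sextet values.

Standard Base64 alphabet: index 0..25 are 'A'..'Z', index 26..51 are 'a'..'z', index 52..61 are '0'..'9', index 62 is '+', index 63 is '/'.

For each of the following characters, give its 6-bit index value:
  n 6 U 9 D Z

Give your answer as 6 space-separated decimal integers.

'n': a..z range, 26 + ord('n') − ord('a') = 39
'6': 0..9 range, 52 + ord('6') − ord('0') = 58
'U': A..Z range, ord('U') − ord('A') = 20
'9': 0..9 range, 52 + ord('9') − ord('0') = 61
'D': A..Z range, ord('D') − ord('A') = 3
'Z': A..Z range, ord('Z') − ord('A') = 25

Answer: 39 58 20 61 3 25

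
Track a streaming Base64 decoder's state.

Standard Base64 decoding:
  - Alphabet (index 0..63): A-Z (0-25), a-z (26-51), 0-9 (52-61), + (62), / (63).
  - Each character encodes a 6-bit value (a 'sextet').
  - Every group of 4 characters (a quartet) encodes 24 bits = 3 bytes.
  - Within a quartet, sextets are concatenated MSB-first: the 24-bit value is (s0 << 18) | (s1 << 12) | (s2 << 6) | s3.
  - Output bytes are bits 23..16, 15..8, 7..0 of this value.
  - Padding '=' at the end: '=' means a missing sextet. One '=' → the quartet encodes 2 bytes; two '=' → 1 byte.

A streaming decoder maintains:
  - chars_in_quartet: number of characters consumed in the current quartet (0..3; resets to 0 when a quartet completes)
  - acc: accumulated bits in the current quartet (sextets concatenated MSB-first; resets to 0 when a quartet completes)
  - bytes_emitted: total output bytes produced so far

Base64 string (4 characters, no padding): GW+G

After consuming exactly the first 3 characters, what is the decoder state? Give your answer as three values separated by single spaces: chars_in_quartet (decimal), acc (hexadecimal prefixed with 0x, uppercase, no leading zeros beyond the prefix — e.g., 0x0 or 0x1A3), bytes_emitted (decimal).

After char 0 ('G'=6): chars_in_quartet=1 acc=0x6 bytes_emitted=0
After char 1 ('W'=22): chars_in_quartet=2 acc=0x196 bytes_emitted=0
After char 2 ('+'=62): chars_in_quartet=3 acc=0x65BE bytes_emitted=0

Answer: 3 0x65BE 0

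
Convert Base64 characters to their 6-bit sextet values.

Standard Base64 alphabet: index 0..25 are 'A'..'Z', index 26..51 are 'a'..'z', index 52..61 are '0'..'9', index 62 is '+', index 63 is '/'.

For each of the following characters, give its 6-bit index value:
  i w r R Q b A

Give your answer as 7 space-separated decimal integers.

'i': a..z range, 26 + ord('i') − ord('a') = 34
'w': a..z range, 26 + ord('w') − ord('a') = 48
'r': a..z range, 26 + ord('r') − ord('a') = 43
'R': A..Z range, ord('R') − ord('A') = 17
'Q': A..Z range, ord('Q') − ord('A') = 16
'b': a..z range, 26 + ord('b') − ord('a') = 27
'A': A..Z range, ord('A') − ord('A') = 0

Answer: 34 48 43 17 16 27 0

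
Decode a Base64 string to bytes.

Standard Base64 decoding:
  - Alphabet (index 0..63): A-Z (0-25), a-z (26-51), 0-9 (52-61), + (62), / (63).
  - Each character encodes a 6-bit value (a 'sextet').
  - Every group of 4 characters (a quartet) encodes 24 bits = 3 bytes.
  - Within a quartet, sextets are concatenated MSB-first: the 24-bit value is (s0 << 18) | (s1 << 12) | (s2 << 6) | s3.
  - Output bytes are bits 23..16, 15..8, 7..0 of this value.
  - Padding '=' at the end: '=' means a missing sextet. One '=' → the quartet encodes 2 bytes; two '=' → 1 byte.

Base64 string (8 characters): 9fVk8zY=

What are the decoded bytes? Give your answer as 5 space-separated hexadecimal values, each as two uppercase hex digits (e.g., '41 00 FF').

Answer: F5 F5 64 F3 36

Derivation:
After char 0 ('9'=61): chars_in_quartet=1 acc=0x3D bytes_emitted=0
After char 1 ('f'=31): chars_in_quartet=2 acc=0xF5F bytes_emitted=0
After char 2 ('V'=21): chars_in_quartet=3 acc=0x3D7D5 bytes_emitted=0
After char 3 ('k'=36): chars_in_quartet=4 acc=0xF5F564 -> emit F5 F5 64, reset; bytes_emitted=3
After char 4 ('8'=60): chars_in_quartet=1 acc=0x3C bytes_emitted=3
After char 5 ('z'=51): chars_in_quartet=2 acc=0xF33 bytes_emitted=3
After char 6 ('Y'=24): chars_in_quartet=3 acc=0x3CCD8 bytes_emitted=3
Padding '=': partial quartet acc=0x3CCD8 -> emit F3 36; bytes_emitted=5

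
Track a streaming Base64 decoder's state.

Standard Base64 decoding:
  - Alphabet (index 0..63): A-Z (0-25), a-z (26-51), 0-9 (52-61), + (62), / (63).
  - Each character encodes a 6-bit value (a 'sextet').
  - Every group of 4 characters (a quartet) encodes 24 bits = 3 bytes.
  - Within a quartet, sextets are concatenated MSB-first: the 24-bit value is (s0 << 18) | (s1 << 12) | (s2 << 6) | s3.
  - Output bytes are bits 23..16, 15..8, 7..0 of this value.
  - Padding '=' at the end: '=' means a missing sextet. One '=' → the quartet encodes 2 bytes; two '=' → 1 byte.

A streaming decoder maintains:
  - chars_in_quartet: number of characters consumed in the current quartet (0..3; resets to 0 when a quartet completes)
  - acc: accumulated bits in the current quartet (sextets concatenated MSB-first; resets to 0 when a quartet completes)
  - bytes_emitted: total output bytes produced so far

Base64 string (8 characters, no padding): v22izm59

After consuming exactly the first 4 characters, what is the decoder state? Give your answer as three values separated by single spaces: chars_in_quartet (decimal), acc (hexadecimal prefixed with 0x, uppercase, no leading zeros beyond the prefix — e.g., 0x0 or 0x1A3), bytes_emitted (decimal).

After char 0 ('v'=47): chars_in_quartet=1 acc=0x2F bytes_emitted=0
After char 1 ('2'=54): chars_in_quartet=2 acc=0xBF6 bytes_emitted=0
After char 2 ('2'=54): chars_in_quartet=3 acc=0x2FDB6 bytes_emitted=0
After char 3 ('i'=34): chars_in_quartet=4 acc=0xBF6DA2 -> emit BF 6D A2, reset; bytes_emitted=3

Answer: 0 0x0 3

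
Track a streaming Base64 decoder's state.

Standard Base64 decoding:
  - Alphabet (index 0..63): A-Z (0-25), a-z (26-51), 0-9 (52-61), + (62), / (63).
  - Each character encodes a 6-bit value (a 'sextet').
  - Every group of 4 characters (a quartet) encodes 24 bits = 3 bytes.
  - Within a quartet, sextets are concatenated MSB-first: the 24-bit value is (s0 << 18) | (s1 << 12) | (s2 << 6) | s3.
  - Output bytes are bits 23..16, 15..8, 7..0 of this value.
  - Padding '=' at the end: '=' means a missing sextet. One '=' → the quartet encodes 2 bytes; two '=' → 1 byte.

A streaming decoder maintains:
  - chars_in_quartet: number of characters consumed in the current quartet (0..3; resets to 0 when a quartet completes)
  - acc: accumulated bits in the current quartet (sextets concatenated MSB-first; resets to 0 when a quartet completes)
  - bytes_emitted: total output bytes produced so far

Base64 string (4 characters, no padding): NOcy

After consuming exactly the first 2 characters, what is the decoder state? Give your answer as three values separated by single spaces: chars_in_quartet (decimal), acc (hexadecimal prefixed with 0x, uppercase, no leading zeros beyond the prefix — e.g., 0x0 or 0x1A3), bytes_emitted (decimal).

After char 0 ('N'=13): chars_in_quartet=1 acc=0xD bytes_emitted=0
After char 1 ('O'=14): chars_in_quartet=2 acc=0x34E bytes_emitted=0

Answer: 2 0x34E 0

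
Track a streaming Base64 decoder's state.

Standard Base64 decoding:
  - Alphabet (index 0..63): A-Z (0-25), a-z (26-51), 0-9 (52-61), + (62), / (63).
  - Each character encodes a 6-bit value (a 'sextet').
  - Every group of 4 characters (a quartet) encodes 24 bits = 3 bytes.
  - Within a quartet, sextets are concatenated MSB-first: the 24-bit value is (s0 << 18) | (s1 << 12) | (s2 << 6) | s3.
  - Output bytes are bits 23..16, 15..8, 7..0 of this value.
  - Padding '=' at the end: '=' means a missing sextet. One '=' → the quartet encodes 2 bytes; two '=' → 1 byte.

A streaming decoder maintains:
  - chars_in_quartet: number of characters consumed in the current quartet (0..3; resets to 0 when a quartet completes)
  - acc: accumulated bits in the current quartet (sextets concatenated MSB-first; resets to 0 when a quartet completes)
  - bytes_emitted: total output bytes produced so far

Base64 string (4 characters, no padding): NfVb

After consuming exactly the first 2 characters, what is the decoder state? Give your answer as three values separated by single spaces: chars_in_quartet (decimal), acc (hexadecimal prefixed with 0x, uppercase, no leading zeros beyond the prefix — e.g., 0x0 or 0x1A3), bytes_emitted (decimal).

After char 0 ('N'=13): chars_in_quartet=1 acc=0xD bytes_emitted=0
After char 1 ('f'=31): chars_in_quartet=2 acc=0x35F bytes_emitted=0

Answer: 2 0x35F 0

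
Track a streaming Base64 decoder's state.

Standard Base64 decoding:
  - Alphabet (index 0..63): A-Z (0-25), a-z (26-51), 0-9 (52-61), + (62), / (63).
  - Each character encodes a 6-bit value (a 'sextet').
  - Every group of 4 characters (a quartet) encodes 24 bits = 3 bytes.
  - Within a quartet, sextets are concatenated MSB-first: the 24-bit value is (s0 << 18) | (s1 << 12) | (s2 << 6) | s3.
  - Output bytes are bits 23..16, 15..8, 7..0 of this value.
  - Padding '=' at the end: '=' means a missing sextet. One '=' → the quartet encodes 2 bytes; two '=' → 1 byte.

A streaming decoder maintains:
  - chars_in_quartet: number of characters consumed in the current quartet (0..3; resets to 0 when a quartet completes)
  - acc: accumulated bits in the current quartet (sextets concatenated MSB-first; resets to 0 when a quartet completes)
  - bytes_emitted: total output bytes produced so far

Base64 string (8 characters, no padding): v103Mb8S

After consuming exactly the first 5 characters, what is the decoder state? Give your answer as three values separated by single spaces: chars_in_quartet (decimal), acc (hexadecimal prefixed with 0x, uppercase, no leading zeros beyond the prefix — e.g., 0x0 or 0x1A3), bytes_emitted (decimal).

Answer: 1 0xC 3

Derivation:
After char 0 ('v'=47): chars_in_quartet=1 acc=0x2F bytes_emitted=0
After char 1 ('1'=53): chars_in_quartet=2 acc=0xBF5 bytes_emitted=0
After char 2 ('0'=52): chars_in_quartet=3 acc=0x2FD74 bytes_emitted=0
After char 3 ('3'=55): chars_in_quartet=4 acc=0xBF5D37 -> emit BF 5D 37, reset; bytes_emitted=3
After char 4 ('M'=12): chars_in_quartet=1 acc=0xC bytes_emitted=3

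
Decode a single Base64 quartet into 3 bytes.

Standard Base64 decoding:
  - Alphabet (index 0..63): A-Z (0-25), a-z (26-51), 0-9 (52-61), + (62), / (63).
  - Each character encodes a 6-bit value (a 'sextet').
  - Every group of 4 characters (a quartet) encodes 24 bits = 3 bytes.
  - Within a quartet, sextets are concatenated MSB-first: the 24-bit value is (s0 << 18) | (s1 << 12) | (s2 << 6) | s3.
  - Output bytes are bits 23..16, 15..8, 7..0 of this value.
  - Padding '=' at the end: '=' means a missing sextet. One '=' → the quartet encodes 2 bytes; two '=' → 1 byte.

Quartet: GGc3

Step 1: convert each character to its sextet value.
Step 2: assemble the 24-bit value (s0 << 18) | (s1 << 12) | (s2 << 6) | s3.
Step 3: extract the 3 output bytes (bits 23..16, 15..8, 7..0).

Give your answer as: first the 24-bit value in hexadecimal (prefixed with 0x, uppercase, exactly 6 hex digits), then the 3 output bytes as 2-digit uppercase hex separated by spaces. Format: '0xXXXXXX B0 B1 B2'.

Answer: 0x186737 18 67 37

Derivation:
Sextets: G=6, G=6, c=28, 3=55
24-bit: (6<<18) | (6<<12) | (28<<6) | 55
      = 0x180000 | 0x006000 | 0x000700 | 0x000037
      = 0x186737
Bytes: (v>>16)&0xFF=18, (v>>8)&0xFF=67, v&0xFF=37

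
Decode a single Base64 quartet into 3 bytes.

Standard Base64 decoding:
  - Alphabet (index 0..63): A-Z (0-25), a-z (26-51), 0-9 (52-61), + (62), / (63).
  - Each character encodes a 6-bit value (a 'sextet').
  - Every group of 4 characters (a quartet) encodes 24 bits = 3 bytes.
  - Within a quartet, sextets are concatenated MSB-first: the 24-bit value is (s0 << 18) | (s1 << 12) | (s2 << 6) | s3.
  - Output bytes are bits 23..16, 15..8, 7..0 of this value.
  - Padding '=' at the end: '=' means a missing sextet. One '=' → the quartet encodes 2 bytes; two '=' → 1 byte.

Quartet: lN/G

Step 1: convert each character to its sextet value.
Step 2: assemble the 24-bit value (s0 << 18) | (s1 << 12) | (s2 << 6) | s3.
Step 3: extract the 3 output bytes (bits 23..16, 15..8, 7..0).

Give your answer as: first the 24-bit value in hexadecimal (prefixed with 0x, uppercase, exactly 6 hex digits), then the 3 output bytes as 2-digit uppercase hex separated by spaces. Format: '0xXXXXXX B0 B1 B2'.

Sextets: l=37, N=13, /=63, G=6
24-bit: (37<<18) | (13<<12) | (63<<6) | 6
      = 0x940000 | 0x00D000 | 0x000FC0 | 0x000006
      = 0x94DFC6
Bytes: (v>>16)&0xFF=94, (v>>8)&0xFF=DF, v&0xFF=C6

Answer: 0x94DFC6 94 DF C6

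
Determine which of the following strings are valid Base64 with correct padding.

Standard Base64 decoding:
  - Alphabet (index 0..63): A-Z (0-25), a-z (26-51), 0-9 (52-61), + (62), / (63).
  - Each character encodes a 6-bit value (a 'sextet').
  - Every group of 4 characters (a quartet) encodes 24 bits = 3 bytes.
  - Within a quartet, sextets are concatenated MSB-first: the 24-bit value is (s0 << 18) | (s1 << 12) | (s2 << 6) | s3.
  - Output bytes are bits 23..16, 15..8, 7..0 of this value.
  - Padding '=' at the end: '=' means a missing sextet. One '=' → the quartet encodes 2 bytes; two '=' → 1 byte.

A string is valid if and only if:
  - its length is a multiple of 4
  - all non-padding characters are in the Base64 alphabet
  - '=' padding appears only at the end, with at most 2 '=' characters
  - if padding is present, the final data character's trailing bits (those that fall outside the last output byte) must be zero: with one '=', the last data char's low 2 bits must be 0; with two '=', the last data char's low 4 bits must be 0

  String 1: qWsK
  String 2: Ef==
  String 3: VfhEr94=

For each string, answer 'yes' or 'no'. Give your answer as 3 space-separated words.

String 1: 'qWsK' → valid
String 2: 'Ef==' → invalid (bad trailing bits)
String 3: 'VfhEr94=' → valid

Answer: yes no yes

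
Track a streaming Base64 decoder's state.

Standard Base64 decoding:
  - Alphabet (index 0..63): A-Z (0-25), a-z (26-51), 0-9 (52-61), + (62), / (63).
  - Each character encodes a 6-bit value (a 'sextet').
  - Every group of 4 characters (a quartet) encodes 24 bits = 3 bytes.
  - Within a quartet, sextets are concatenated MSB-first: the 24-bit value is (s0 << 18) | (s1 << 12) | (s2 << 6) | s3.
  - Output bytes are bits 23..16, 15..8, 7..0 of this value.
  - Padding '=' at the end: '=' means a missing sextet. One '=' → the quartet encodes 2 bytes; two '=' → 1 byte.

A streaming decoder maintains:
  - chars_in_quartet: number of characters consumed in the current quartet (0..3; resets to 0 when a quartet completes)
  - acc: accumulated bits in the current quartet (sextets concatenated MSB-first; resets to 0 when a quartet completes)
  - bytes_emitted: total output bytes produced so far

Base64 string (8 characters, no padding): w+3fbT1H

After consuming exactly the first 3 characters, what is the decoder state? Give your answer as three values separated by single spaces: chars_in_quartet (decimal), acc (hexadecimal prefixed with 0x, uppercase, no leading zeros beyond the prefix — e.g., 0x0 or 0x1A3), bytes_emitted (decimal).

Answer: 3 0x30FB7 0

Derivation:
After char 0 ('w'=48): chars_in_quartet=1 acc=0x30 bytes_emitted=0
After char 1 ('+'=62): chars_in_quartet=2 acc=0xC3E bytes_emitted=0
After char 2 ('3'=55): chars_in_quartet=3 acc=0x30FB7 bytes_emitted=0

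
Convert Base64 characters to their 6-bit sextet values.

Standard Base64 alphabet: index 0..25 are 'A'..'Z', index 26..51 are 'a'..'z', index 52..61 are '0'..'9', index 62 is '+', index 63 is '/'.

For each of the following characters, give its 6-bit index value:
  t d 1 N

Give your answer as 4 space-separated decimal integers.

't': a..z range, 26 + ord('t') − ord('a') = 45
'd': a..z range, 26 + ord('d') − ord('a') = 29
'1': 0..9 range, 52 + ord('1') − ord('0') = 53
'N': A..Z range, ord('N') − ord('A') = 13

Answer: 45 29 53 13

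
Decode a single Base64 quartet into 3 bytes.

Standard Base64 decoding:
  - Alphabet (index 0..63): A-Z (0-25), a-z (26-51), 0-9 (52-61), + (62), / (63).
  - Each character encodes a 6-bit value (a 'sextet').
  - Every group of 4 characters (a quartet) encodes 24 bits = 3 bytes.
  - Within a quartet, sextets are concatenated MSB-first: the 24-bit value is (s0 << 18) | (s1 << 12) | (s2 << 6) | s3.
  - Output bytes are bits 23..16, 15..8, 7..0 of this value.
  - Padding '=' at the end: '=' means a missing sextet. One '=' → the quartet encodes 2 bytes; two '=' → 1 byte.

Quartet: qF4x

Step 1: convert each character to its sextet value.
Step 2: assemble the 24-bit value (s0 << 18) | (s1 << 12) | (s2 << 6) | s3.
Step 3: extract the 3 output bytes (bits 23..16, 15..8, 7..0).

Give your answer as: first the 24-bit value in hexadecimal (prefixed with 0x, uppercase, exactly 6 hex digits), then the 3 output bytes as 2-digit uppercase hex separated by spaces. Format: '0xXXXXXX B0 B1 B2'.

Answer: 0xA85E31 A8 5E 31

Derivation:
Sextets: q=42, F=5, 4=56, x=49
24-bit: (42<<18) | (5<<12) | (56<<6) | 49
      = 0xA80000 | 0x005000 | 0x000E00 | 0x000031
      = 0xA85E31
Bytes: (v>>16)&0xFF=A8, (v>>8)&0xFF=5E, v&0xFF=31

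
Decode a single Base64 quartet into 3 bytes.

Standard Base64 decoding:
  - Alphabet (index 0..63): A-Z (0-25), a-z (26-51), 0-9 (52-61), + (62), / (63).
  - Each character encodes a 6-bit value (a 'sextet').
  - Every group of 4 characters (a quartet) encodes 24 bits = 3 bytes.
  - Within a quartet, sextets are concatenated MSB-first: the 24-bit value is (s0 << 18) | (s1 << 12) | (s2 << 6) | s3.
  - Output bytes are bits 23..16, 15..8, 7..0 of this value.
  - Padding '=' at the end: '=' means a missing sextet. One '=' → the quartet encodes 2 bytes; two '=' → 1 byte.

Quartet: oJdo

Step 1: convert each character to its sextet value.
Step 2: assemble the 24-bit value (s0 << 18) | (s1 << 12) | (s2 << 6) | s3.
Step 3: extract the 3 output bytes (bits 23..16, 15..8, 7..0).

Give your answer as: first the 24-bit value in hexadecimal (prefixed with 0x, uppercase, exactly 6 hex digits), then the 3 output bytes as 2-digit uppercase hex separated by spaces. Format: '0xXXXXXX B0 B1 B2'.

Sextets: o=40, J=9, d=29, o=40
24-bit: (40<<18) | (9<<12) | (29<<6) | 40
      = 0xA00000 | 0x009000 | 0x000740 | 0x000028
      = 0xA09768
Bytes: (v>>16)&0xFF=A0, (v>>8)&0xFF=97, v&0xFF=68

Answer: 0xA09768 A0 97 68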